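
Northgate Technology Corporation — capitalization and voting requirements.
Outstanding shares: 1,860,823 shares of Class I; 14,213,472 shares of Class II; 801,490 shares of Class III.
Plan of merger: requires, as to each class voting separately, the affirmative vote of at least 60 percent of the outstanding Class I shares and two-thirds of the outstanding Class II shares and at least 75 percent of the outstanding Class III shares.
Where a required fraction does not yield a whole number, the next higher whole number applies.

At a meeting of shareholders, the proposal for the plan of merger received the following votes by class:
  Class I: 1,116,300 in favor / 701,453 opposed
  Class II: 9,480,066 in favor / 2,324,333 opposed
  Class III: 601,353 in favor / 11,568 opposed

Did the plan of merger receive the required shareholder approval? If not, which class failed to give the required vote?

Not approved — the Class I shares did not give the required vote.

Class I: 3/5 of 1860823 = 1116493.80, rounded up to 1116494; 1,116,494 required, 1,116,300 in favor — not approved.
Class II: 2/3 of 14213472 = 9475648; 9,475,648 required, 9,480,066 in favor — approved.
Class III: 3/4 of 801490 = 601117.50, rounded up to 601118; 601,118 required, 601,353 in favor — approved.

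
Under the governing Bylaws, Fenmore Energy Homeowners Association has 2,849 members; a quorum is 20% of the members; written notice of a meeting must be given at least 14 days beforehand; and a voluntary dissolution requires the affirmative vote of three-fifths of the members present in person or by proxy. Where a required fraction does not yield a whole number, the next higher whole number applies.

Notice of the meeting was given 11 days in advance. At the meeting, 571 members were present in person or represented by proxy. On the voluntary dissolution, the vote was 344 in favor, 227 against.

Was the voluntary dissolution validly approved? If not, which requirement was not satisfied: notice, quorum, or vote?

Invalid — notice requirement not satisfied.

Notice: 11 days given; 14 required. Not satisfied.
Quorum: 20% of 2,849 = 569.80, rounded up to 570; 571 present. Satisfied.
Vote: requires three-fifths of those present (571); 3/5 of 571 = 342.60, rounded up to 343, so 343 needed; 344 in favor. Satisfied.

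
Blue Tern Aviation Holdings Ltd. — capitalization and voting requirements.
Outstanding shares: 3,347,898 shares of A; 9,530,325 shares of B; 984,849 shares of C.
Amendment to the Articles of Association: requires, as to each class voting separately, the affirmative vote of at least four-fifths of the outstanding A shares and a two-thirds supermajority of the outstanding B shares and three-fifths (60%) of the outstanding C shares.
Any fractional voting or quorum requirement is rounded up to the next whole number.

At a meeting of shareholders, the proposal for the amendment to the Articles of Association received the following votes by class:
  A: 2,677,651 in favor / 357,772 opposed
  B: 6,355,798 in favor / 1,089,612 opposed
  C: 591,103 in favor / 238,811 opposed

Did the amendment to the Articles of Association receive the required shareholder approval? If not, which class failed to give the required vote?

Not approved — the A shares did not give the required vote.

A: 4/5 of 3347898 = 2678318.40, rounded up to 2678319; 2,678,319 required, 2,677,651 in favor — not approved.
B: 2/3 of 9530325 = 6353550; 6,353,550 required, 6,355,798 in favor — approved.
C: 3/5 of 984849 = 590909.40, rounded up to 590910; 590,910 required, 591,103 in favor — approved.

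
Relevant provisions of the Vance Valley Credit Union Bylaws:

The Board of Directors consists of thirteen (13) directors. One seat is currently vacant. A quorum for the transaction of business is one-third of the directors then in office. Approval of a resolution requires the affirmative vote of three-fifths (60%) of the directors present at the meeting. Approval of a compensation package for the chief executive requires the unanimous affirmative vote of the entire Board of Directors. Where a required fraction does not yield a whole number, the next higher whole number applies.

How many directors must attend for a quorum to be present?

1/3 of 12 = 4.

4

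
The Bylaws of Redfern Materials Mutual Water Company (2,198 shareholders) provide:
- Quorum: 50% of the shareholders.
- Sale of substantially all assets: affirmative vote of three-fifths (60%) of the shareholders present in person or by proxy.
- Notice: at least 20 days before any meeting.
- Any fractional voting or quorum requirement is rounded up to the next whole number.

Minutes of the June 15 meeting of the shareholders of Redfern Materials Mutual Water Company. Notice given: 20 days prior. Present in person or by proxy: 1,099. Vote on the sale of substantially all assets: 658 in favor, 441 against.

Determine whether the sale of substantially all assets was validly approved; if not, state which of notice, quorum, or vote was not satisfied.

Invalid — vote requirement not satisfied.

Notice: 20 days given; 20 required. Satisfied.
Quorum: 50% of 2,198 = 1,099; 1,099 present. Satisfied.
Vote: requires three-fifths of those present (1,099); 3/5 of 1099 = 659.40, rounded up to 660, so 660 needed; 658 in favor. Not satisfied.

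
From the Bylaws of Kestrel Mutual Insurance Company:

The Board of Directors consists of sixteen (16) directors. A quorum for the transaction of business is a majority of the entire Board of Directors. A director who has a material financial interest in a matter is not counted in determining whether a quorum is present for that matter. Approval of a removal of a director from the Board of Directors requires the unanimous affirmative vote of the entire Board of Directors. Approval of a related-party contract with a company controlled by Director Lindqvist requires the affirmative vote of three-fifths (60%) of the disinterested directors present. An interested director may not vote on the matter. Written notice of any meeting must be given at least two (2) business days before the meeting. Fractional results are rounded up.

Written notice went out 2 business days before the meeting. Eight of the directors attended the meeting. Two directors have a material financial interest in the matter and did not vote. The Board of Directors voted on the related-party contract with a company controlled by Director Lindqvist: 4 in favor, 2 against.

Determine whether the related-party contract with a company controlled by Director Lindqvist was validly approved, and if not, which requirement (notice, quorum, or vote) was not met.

Notice: 2 business days given; 2 required (2 ≥ 2). Satisfied.
Quorum: 8 present, but the 2 interested directors do not count, leaving 6. Quorum is 9. Not satisfied.
Vote: the related-party contract with a company controlled by Director Lindqvist requires three-fifths of the disinterested directors present (8 − 2 = 6). 3/5 of 6 = 3.60, rounded up to 4, so 4 affirmative votes are needed; 4 voted in favor. Satisfied. (Moot — without a quorum no business can be validly transacted.)

Invalid — quorum requirement not satisfied.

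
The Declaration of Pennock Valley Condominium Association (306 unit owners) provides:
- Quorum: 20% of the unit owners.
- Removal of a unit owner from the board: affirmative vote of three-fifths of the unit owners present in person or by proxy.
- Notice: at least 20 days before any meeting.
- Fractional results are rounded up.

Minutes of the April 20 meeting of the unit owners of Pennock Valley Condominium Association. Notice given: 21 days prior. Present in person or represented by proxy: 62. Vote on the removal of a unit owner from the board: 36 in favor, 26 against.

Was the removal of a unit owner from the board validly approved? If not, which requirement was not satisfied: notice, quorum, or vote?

Invalid — vote requirement not satisfied.

Notice: 21 days given; 20 required. Satisfied.
Quorum: 20% of 306 = 61.20, rounded up to 62; 62 present. Satisfied.
Vote: requires three-fifths of those present (62); 3/5 of 62 = 37.20, rounded up to 38, so 38 needed; 36 in favor. Not satisfied.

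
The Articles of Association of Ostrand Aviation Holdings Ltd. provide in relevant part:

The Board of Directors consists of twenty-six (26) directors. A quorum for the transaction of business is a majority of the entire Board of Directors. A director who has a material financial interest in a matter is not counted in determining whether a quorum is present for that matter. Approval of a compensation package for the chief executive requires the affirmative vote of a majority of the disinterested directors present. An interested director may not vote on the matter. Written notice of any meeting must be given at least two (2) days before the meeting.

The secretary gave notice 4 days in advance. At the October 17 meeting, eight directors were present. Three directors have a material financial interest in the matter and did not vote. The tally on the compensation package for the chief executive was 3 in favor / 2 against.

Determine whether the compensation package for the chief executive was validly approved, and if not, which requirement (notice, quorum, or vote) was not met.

Notice: 4 days given; 2 required (4 ≥ 2). Satisfied.
Quorum: 8 present, but the 3 interested directors do not count, leaving 5. Quorum is 14. Not satisfied.
Vote: the compensation package for the chief executive requires a majority of the disinterested directors present (8 − 3 = 5). A majority of 5 is 3, so 3 affirmative votes are needed; 3 voted in favor. Satisfied. (Moot — without a quorum no business can be validly transacted.)

Invalid — quorum requirement not satisfied.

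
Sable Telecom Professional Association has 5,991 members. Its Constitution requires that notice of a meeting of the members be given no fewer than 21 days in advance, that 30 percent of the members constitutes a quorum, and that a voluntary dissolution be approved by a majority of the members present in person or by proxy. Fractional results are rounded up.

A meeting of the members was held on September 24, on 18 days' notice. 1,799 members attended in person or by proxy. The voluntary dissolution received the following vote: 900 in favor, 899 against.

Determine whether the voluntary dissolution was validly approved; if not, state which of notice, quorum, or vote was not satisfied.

Notice: 18 days given; 21 required. Not satisfied.
Quorum: 30% of 5,991 = 1,797.30, rounded up to 1,798; 1,799 present. Satisfied.
Vote: requires a majority of those present (1,799); a majority of 1799 is 900, so 900 needed; 900 in favor. Satisfied.

Invalid — notice requirement not satisfied.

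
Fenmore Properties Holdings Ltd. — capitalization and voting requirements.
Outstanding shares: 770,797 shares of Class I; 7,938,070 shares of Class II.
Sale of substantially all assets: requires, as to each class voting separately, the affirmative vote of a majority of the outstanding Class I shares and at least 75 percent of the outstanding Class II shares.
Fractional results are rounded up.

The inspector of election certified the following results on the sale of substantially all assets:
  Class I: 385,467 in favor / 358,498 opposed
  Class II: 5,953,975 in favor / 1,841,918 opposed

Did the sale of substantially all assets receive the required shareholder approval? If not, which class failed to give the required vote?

Class I: a majority of 770797 is 385399; 385,399 required, 385,467 in favor — approved.
Class II: 3/4 of 7938070 = 5953552.50, rounded up to 5953553; 5,953,553 required, 5,953,975 in favor — approved.

Approved — every class gave the required vote.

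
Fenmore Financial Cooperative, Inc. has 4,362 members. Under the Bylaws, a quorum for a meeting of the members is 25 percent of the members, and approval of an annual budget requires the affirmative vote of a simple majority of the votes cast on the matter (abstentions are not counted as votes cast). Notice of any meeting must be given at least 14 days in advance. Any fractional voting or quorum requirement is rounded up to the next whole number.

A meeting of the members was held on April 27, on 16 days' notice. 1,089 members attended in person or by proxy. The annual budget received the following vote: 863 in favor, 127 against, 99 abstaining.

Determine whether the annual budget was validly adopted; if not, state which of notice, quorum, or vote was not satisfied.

Invalid — quorum requirement not satisfied.

Notice: 16 days given; 14 required. Satisfied.
Quorum: 25% of 4,362 = 1,090.50, rounded up to 1,091; 1,089 present. Not satisfied.
Vote: requires a majority of the votes cast (1,089 − 99 abstaining = 990); a majority of 990 is 496, so 496 needed; 863 in favor. Satisfied.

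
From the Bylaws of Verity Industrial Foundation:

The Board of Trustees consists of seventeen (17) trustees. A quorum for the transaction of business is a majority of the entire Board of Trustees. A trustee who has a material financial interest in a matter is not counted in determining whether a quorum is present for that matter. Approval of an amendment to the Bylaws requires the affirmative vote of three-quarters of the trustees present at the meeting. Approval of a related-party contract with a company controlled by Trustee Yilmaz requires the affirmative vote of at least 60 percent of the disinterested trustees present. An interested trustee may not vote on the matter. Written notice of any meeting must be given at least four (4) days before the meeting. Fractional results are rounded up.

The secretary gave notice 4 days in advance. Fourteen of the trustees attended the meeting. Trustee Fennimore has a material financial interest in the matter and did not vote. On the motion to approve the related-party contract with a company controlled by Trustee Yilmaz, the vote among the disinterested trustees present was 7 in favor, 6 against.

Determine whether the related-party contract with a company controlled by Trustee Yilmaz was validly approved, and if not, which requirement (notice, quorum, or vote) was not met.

Invalid — vote requirement not satisfied.

Notice: 4 days given; 4 required (4 ≥ 4). Satisfied.
Quorum: 14 present, but the 1 interested trustee does not count, leaving 13. Quorum is 9. Satisfied.
Vote: the related-party contract with a company controlled by Trustee Yilmaz requires three-fifths of the disinterested trustees present (14 − 1 = 13). 3/5 of 13 = 7.80, rounded up to 8, so 8 affirmative votes are needed; 7 voted in favor. Not satisfied.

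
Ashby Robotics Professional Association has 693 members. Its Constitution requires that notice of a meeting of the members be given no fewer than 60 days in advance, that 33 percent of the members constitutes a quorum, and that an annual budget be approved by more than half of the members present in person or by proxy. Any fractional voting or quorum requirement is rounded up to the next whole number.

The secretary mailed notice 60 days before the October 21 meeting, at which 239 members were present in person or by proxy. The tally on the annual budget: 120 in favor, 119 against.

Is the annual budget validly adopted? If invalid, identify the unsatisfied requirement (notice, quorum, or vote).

Notice: 60 days given; 60 required. Satisfied.
Quorum: 33% of 693 = 228.69, rounded up to 229; 239 present. Satisfied.
Vote: requires a majority of those present (239); a majority of 239 is 120, so 120 needed; 120 in favor. Satisfied.

Valid — all requirements satisfied.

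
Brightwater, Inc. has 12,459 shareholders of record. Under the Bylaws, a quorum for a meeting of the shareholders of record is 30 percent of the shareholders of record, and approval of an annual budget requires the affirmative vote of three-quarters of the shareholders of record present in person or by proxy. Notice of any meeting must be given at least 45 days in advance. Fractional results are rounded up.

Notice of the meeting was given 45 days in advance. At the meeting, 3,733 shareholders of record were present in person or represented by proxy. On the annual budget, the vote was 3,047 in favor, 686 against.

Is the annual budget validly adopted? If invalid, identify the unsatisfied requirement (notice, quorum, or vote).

Notice: 45 days given; 45 required. Satisfied.
Quorum: 30% of 12,459 = 3,737.70, rounded up to 3,738; 3,733 present. Not satisfied.
Vote: requires three-fourths of those present (3,733); 3/4 of 3733 = 2799.75, rounded up to 2800, so 2,800 needed; 3,047 in favor. Satisfied.

Invalid — quorum requirement not satisfied.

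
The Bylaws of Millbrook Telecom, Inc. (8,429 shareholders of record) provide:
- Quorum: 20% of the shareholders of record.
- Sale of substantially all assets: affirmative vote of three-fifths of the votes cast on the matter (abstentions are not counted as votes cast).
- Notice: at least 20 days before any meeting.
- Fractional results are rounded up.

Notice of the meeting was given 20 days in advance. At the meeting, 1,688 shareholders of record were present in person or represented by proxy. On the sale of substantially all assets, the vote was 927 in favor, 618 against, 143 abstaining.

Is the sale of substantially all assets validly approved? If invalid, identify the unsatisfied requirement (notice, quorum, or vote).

Notice: 20 days given; 20 required. Satisfied.
Quorum: 20% of 8,429 = 1,685.80, rounded up to 1,686; 1,688 present. Satisfied.
Vote: requires three-fifths of the votes cast (1,688 − 143 abstaining = 1,545); 3/5 of 1545 = 927, so 927 needed; 927 in favor. Satisfied.

Valid — all requirements satisfied.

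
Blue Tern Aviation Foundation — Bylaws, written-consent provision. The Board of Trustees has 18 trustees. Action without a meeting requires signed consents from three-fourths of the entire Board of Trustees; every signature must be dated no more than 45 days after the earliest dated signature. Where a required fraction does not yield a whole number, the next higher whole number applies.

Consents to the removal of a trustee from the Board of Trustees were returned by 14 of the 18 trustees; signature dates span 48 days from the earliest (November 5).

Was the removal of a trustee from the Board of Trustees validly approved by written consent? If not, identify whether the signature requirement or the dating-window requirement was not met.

Signatures required: three-fourths of 18 — 3/4 of 18 = 13.50, rounded up to 14, so 14 needed; 14 signed. Sufficient.
Dating window: the latest signature is 48 days after the earliest; the limit is 45 days. Outside the window.

Not effective — dating-window requirement not satisfied.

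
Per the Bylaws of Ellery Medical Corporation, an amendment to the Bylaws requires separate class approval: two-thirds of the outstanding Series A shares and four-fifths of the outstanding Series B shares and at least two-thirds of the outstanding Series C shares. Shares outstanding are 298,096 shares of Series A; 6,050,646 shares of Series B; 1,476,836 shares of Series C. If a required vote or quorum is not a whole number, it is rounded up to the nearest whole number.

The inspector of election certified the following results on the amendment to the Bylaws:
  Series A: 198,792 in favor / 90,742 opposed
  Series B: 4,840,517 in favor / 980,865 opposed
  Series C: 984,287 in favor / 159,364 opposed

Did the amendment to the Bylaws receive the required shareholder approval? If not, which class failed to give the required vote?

Series A: 2/3 of 298096 = 198730.67, rounded up to 198731; 198,731 required, 198,792 in favor — approved.
Series B: 4/5 of 6050646 = 4840516.80, rounded up to 4840517; 4,840,517 required, 4,840,517 in favor — approved.
Series C: 2/3 of 1476836 = 984557.33, rounded up to 984558; 984,558 required, 984,287 in favor — not approved.

Not approved — the Series C shares did not give the required vote.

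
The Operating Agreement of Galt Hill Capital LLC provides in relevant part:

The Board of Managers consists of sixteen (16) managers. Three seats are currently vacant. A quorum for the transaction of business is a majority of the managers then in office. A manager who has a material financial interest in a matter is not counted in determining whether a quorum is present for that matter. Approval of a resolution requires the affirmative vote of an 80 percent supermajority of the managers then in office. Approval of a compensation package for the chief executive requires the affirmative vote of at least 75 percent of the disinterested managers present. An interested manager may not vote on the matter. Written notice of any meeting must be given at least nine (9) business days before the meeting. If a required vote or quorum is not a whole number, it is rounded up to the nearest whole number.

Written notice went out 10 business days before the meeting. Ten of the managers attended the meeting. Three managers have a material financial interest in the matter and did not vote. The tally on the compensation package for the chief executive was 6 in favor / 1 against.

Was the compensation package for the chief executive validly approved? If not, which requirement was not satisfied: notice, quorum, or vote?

Notice: 10 business days given; 9 required (10 ≥ 9). Satisfied.
Quorum: 10 present, but the 3 interested managers do not count, leaving 7. Quorum is 7. Satisfied.
Vote: the compensation package for the chief executive requires three-fourths of the disinterested managers present (10 − 3 = 7). 3/4 of 7 = 5.25, rounded up to 6, so 6 affirmative votes are needed; 6 voted in favor. Satisfied.

Valid — all requirements satisfied.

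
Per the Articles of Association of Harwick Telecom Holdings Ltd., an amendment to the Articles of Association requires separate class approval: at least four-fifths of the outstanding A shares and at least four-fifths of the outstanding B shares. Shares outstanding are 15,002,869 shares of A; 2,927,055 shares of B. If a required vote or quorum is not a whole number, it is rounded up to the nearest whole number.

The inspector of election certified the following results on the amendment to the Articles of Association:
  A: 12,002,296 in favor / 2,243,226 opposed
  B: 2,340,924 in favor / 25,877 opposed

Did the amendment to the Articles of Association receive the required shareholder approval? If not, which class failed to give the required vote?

A: 4/5 of 15002869 = 12002295.20, rounded up to 12002296; 12,002,296 required, 12,002,296 in favor — approved.
B: 4/5 of 2927055 = 2341644; 2,341,644 required, 2,340,924 in favor — not approved.

Not approved — the B shares did not give the required vote.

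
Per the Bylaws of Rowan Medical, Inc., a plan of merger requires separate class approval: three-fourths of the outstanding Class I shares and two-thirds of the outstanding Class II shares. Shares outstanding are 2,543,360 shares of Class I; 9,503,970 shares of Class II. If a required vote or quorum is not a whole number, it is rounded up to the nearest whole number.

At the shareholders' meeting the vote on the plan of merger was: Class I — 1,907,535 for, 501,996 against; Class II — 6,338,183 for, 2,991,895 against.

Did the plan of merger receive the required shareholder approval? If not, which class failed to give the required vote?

Class I: 3/4 of 2543360 = 1907520; 1,907,520 required, 1,907,535 in favor — approved.
Class II: 2/3 of 9503970 = 6335980; 6,335,980 required, 6,338,183 in favor — approved.

Approved — every class gave the required vote.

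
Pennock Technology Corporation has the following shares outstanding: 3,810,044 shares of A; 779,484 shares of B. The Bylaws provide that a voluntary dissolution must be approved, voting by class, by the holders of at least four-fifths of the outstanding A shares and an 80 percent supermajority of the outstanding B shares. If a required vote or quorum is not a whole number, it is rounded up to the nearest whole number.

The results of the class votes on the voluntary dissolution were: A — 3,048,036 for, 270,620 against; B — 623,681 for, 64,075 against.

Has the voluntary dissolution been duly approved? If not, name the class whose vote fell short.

A: 4/5 of 3810044 = 3048035.20, rounded up to 3048036; 3,048,036 required, 3,048,036 in favor — approved.
B: 4/5 of 779484 = 623587.20, rounded up to 623588; 623,588 required, 623,681 in favor — approved.

Approved — every class gave the required vote.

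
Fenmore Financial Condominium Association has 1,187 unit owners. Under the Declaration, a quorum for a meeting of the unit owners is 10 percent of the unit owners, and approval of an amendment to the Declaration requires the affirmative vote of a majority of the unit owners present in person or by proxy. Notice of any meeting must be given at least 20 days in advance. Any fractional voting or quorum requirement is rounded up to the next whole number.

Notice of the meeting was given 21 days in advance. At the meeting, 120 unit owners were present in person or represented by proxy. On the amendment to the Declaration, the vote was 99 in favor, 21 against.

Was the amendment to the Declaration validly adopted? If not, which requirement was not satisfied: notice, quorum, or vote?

Notice: 21 days given; 20 required. Satisfied.
Quorum: 10% of 1,187 = 118.70, rounded up to 119; 120 present. Satisfied.
Vote: requires a majority of those present (120); a majority of 120 is 61, so 61 needed; 99 in favor. Satisfied.

Valid — all requirements satisfied.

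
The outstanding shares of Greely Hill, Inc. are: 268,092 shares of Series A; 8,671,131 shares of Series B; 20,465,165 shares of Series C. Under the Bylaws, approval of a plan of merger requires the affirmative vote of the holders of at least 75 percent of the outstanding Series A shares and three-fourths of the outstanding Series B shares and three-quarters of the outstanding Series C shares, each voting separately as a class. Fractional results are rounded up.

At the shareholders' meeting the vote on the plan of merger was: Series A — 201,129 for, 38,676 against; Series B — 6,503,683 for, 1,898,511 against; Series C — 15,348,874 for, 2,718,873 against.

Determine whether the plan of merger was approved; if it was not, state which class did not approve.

Approved — every class gave the required vote.

Series A: 3/4 of 268092 = 201069; 201,069 required, 201,129 in favor — approved.
Series B: 3/4 of 8671131 = 6503348.25, rounded up to 6503349; 6,503,349 required, 6,503,683 in favor — approved.
Series C: 3/4 of 20465165 = 15348873.75, rounded up to 15348874; 15,348,874 required, 15,348,874 in favor — approved.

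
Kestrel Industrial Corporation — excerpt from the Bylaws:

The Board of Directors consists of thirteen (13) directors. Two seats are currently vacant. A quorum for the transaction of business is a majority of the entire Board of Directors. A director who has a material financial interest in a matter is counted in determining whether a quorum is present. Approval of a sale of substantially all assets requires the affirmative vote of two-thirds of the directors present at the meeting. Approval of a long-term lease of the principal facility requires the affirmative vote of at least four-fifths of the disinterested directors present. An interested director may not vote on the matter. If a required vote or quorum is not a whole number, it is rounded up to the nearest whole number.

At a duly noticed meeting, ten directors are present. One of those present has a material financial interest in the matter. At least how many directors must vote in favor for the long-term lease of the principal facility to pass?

The long-term lease of the principal facility requires four-fifths of the disinterested directors present (10 − 1 = 9).
4/5 of 9 = 7.20, rounded up to 8.

8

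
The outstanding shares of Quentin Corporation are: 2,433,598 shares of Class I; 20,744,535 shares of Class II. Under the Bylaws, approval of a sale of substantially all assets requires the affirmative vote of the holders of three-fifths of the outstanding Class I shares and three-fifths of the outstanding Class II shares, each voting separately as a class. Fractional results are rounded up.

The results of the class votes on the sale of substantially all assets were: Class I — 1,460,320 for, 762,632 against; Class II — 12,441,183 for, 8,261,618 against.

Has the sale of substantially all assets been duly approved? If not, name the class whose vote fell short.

Class I: 3/5 of 2433598 = 1460158.80, rounded up to 1460159; 1,460,159 required, 1,460,320 in favor — approved.
Class II: 3/5 of 20744535 = 12446721; 12,446,721 required, 12,441,183 in favor — not approved.

Not approved — the Class II shares did not give the required vote.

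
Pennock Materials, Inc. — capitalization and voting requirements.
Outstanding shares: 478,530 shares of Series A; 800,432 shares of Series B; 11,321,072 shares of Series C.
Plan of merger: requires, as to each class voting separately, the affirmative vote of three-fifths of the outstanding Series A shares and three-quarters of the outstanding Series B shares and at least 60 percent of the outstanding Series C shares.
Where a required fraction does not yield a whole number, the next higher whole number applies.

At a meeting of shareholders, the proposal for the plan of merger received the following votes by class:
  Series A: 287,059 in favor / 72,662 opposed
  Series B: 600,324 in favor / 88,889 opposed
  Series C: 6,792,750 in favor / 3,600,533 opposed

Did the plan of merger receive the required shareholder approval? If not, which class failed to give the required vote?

Not approved — the Series A shares did not give the required vote.

Series A: 3/5 of 478530 = 287118; 287,118 required, 287,059 in favor — not approved.
Series B: 3/4 of 800432 = 600324; 600,324 required, 600,324 in favor — approved.
Series C: 3/5 of 11321072 = 6792643.20, rounded up to 6792644; 6,792,644 required, 6,792,750 in favor — approved.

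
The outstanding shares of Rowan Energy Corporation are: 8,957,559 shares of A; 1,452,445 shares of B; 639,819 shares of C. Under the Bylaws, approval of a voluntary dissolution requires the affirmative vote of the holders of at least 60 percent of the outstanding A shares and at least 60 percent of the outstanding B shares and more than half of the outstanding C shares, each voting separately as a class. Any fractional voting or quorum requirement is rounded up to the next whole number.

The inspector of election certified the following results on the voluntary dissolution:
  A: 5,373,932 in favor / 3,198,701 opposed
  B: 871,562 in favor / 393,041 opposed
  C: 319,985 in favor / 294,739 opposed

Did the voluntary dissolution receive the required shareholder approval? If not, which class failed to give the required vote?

Not approved — the A shares did not give the required vote.

A: 3/5 of 8957559 = 5374535.40, rounded up to 5374536; 5,374,536 required, 5,373,932 in favor — not approved.
B: 3/5 of 1452445 = 871467; 871,467 required, 871,562 in favor — approved.
C: a majority of 639819 is 319910; 319,910 required, 319,985 in favor — approved.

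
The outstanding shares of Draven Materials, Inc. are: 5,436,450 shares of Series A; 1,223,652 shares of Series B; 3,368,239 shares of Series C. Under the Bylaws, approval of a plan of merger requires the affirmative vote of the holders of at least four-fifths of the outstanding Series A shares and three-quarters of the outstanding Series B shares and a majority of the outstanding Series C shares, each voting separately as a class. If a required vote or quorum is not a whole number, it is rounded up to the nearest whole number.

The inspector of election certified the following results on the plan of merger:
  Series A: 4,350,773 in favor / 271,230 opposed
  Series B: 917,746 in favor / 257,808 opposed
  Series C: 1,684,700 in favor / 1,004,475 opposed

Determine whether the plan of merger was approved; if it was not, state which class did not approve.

Approved — every class gave the required vote.

Series A: 4/5 of 5436450 = 4349160; 4,349,160 required, 4,350,773 in favor — approved.
Series B: 3/4 of 1223652 = 917739; 917,739 required, 917,746 in favor — approved.
Series C: a majority of 3368239 is 1684120; 1,684,120 required, 1,684,700 in favor — approved.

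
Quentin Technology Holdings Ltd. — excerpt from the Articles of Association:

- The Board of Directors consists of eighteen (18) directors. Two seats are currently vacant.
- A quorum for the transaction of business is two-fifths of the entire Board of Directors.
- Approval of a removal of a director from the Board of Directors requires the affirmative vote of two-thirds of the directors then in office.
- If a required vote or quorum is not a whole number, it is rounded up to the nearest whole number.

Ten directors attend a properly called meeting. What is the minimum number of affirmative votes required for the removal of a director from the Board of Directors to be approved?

11

The removal of a director from the Board of Directors requires two-thirds of the directors then in office (16).
2/3 of 16 = 10.67, rounded up to 11.
(Only 10 can vote, so the removal of a director from the Board of Directors cannot pass at this meeting, but the required vote is still 11.)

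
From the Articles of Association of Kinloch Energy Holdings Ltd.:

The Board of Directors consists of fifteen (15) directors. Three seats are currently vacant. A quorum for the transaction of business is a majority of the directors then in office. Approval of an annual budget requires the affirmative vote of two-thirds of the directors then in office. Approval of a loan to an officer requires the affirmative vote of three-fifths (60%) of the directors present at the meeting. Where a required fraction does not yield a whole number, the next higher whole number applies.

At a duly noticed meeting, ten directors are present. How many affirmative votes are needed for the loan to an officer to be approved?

The loan to an officer requires three-fifths of the directors present (10).
3/5 of 10 = 6.

6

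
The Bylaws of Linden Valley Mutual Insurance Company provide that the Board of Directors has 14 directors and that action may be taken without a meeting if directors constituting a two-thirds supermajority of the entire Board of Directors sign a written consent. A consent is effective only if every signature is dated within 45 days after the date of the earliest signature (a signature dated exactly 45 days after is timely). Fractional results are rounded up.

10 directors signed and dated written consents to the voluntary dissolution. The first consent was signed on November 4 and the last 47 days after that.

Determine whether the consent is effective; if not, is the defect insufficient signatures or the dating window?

Not effective — dating-window requirement not satisfied.

Signatures required: a two-thirds supermajority of 14 — 2/3 of 14 = 9.33, rounded up to 10, so 10 needed; 10 signed. Sufficient.
Dating window: the latest signature is 47 days after the earliest; the limit is 45 days. Outside the window.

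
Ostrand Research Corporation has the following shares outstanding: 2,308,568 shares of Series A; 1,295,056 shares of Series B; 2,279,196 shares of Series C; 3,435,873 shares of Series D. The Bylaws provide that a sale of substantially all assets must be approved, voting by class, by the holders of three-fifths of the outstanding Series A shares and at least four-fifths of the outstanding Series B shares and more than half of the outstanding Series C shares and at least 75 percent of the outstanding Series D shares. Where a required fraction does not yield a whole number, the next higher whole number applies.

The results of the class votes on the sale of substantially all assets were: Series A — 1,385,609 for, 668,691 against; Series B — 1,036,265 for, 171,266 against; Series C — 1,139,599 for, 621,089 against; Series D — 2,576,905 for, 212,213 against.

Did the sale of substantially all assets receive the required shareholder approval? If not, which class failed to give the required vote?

Approved — every class gave the required vote.

Series A: 3/5 of 2308568 = 1385140.80, rounded up to 1385141; 1,385,141 required, 1,385,609 in favor — approved.
Series B: 4/5 of 1295056 = 1036044.80, rounded up to 1036045; 1,036,045 required, 1,036,265 in favor — approved.
Series C: a majority of 2279196 is 1139599; 1,139,599 required, 1,139,599 in favor — approved.
Series D: 3/4 of 3435873 = 2576904.75, rounded up to 2576905; 2,576,905 required, 2,576,905 in favor — approved.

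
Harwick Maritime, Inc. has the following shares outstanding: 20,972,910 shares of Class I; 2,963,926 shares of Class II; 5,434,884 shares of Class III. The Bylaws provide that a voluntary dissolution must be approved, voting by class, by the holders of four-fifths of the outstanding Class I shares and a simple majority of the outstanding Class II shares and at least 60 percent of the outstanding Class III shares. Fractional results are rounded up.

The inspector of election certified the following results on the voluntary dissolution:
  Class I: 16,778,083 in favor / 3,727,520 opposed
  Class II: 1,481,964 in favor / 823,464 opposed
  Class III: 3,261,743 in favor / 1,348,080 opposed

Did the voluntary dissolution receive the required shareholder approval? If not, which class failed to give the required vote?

Not approved — the Class I shares did not give the required vote.

Class I: 4/5 of 20972910 = 16778328; 16,778,328 required, 16,778,083 in favor — not approved.
Class II: a majority of 2963926 is 1481964; 1,481,964 required, 1,481,964 in favor — approved.
Class III: 3/5 of 5434884 = 3260930.40, rounded up to 3260931; 3,260,931 required, 3,261,743 in favor — approved.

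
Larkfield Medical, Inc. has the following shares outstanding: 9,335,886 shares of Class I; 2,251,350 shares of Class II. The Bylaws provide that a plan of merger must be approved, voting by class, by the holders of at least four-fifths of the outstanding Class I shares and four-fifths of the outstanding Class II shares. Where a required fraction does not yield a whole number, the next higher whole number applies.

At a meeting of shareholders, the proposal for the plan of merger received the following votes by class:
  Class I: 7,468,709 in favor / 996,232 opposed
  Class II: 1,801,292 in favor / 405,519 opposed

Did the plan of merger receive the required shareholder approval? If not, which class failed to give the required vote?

Approved — every class gave the required vote.

Class I: 4/5 of 9335886 = 7468708.80, rounded up to 7468709; 7,468,709 required, 7,468,709 in favor — approved.
Class II: 4/5 of 2251350 = 1801080; 1,801,080 required, 1,801,292 in favor — approved.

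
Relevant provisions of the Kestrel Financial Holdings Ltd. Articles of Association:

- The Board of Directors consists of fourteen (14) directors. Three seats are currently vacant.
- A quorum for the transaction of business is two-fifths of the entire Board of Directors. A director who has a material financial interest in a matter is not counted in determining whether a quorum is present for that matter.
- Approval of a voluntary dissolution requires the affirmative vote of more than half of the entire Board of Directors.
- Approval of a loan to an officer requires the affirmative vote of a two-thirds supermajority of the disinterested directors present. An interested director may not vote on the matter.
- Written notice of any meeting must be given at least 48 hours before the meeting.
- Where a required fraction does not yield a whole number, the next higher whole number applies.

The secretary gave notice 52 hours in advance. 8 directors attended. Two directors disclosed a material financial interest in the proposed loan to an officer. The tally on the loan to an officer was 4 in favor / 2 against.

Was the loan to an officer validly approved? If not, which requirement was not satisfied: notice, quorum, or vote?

Notice: 52 hours given; 48 required (52 ≥ 48). Satisfied.
Quorum: 8 present, but the 2 interested directors do not count, leaving 6. Quorum is 6. Satisfied.
Vote: the loan to an officer requires two-thirds of the disinterested directors present (8 − 2 = 6). 2/3 of 6 = 4, so 4 affirmative votes are needed; 4 voted in favor. Satisfied.

Valid — all requirements satisfied.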